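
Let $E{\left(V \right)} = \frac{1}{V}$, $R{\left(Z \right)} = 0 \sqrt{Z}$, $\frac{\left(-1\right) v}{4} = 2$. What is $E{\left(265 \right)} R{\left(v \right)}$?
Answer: $0$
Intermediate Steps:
$v = -8$ ($v = \left(-4\right) 2 = -8$)
$R{\left(Z \right)} = 0$
$E{\left(265 \right)} R{\left(v \right)} = \frac{1}{265} \cdot 0 = 0$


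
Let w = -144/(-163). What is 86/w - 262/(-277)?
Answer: 1960357/19944 ≈ 98.293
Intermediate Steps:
w = 144/163 (w = -144*(-1/163) = 144/163 ≈ 0.88344)
86/w - 262/(-277) = 86/(144/163) - 262/(-277) = 86*(163/144) - 262*(-1/277) = 7009/72 + 262/277 = 1960357/19944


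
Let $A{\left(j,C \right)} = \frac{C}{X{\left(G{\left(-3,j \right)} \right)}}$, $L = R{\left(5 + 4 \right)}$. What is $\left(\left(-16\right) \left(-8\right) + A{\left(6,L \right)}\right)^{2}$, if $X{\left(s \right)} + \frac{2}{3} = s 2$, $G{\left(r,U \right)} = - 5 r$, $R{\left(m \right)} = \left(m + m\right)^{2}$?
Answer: $\frac{9357481}{484} \approx 19334.0$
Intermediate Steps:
$R{\left(m \right)} = 4 m^{2}$ ($R{\left(m \right)} = \left(2 m\right)^{2} = 4 m^{2}$)
$L = 324$ ($L = 4 \left(5 + 4\right)^{2} = 4 \cdot 9^{2} = 4 \cdot 81 = 324$)
$X{\left(s \right)} = - \frac{2}{3} + 2 s$ ($X{\left(s \right)} = - \frac{2}{3} + s 2 = - \frac{2}{3} + 2 s$)
$A{\left(j,C \right)} = \frac{3 C}{88}$ ($A{\left(j,C \right)} = \frac{C}{- \frac{2}{3} + 2 \left(\left(-5\right) \left(-3\right)\right)} = \frac{C}{- \frac{2}{3} + 2 \cdot 15} = \frac{C}{- \frac{2}{3} + 30} = \frac{C}{\frac{88}{3}} = C \frac{3}{88} = \frac{3 C}{88}$)
$\left(\left(-16\right) \left(-8\right) + A{\left(6,L \right)}\right)^{2} = \left(\left(-16\right) \left(-8\right) + \frac{3}{88} \cdot 324\right)^{2} = \left(128 + \frac{243}{22}\right)^{2} = \left(\frac{3059}{22}\right)^{2} = \frac{9357481}{484}$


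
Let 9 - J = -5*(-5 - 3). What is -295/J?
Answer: 295/31 ≈ 9.5161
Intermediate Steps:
J = -31 (J = 9 - (-5)*(-5 - 3) = 9 - (-5)*(-8) = 9 - 1*40 = 9 - 40 = -31)
-295/J = -295/(-31) = -295*(-1/31) = 295/31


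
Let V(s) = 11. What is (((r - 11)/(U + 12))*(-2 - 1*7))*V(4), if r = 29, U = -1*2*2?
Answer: -891/4 ≈ -222.75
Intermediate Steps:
U = -4 (U = -2*2 = -4)
(((r - 11)/(U + 12))*(-2 - 1*7))*V(4) = (((29 - 11)/(-4 + 12))*(-2 - 1*7))*11 = ((18/8)*(-2 - 7))*11 = ((18*(⅛))*(-9))*11 = ((9/4)*(-9))*11 = -81/4*11 = -891/4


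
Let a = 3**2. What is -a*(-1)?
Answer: 9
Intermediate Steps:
a = 9
-a*(-1) = -1*9*(-1) = -9*(-1) = 9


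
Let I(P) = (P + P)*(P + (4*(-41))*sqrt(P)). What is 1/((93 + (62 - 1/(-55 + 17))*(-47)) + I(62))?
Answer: -7026162/36990376032887 - 29365184*sqrt(62)/36990376032887 ≈ -6.4408e-6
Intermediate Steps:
I(P) = 2*P*(P - 164*sqrt(P)) (I(P) = (2*P)*(P - 164*sqrt(P)) = 2*P*(P - 164*sqrt(P)))
1/((93 + (62 - 1/(-55 + 17))*(-47)) + I(62)) = 1/((93 + (62 - 1/(-55 + 17))*(-47)) + (-20336*sqrt(62) + 2*62**2)) = 1/((93 + (62 - 1/(-38))*(-47)) + (-20336*sqrt(62) + 2*3844)) = 1/((93 + (62 - 1*(-1/38))*(-47)) + (-20336*sqrt(62) + 7688)) = 1/((93 + (62 + 1/38)*(-47)) + (7688 - 20336*sqrt(62))) = 1/((93 + (2357/38)*(-47)) + (7688 - 20336*sqrt(62))) = 1/((93 - 110779/38) + (7688 - 20336*sqrt(62))) = 1/(-107245/38 + (7688 - 20336*sqrt(62))) = 1/(184899/38 - 20336*sqrt(62))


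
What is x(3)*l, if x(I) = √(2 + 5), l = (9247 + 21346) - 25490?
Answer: 5103*√7 ≈ 13501.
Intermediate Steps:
l = 5103 (l = 30593 - 25490 = 5103)
x(I) = √7
x(3)*l = √7*5103 = 5103*√7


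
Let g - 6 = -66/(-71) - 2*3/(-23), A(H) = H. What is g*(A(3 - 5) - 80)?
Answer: -962844/1633 ≈ -589.62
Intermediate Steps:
g = 11742/1633 (g = 6 + (-66/(-71) - 2*3/(-23)) = 6 + (-66*(-1/71) - 6*(-1/23)) = 6 + (66/71 + 6/23) = 6 + 1944/1633 = 11742/1633 ≈ 7.1904)
g*(A(3 - 5) - 80) = 11742*((3 - 5) - 80)/1633 = 11742*(-2 - 80)/1633 = (11742/1633)*(-82) = -962844/1633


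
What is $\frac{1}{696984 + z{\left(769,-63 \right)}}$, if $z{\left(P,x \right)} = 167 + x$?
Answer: $\frac{1}{697088} \approx 1.4345 \cdot 10^{-6}$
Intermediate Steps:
$\frac{1}{696984 + z{\left(769,-63 \right)}} = \frac{1}{696984 + \left(167 - 63\right)} = \frac{1}{696984 + 104} = \frac{1}{697088}$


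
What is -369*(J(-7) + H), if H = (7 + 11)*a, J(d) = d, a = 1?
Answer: -4059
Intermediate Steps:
H = 18 (H = (7 + 11)*1 = 18*1 = 18)
-369*(J(-7) + H) = -369*(-7 + 18) = -369*11 = -4059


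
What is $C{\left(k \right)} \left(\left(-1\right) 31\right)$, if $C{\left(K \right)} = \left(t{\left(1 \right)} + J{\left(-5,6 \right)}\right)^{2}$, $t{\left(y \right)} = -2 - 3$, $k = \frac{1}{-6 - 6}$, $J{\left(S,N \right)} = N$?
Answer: $-31$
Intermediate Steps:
$k = - \frac{1}{12}$ ($k = \frac{1}{-12} = - \frac{1}{12} \approx -0.083333$)
$t{\left(y \right)} = -5$
$C{\left(K \right)} = 1$ ($C{\left(K \right)} = \left(-5 + 6\right)^{2} = 1^{2} = 1$)
$C{\left(k \right)} \left(\left(-1\right) 31\right) = 1 \left(\left(-1\right) 31\right) = 1 \left(-31\right) = -31$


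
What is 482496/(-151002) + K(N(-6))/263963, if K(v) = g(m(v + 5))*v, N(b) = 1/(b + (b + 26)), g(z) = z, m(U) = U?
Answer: -4160460540311/1302058736916 ≈ -3.1953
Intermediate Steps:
N(b) = 1/(26 + 2*b) (N(b) = 1/(b + (26 + b)) = 1/(26 + 2*b))
K(v) = v*(5 + v) (K(v) = (v + 5)*v = (5 + v)*v = v*(5 + v))
482496/(-151002) + K(N(-6))/263963 = 482496/(-151002) + ((1/(2*(13 - 6)))*(5 + 1/(2*(13 - 6))))/263963 = 482496*(-1/151002) + (((½)/7)*(5 + (½)/7))*(1/263963) = -80416/25167 + (((½)*(⅐))*(5 + (½)*(⅐)))*(1/263963) = -80416/25167 + ((5 + 1/14)/14)*(1/263963) = -80416/25167 + ((1/14)*(71/14))*(1/263963) = -80416/25167 + (71/196)*(1/263963) = -80416/25167 + 71/51736748 = -4160460540311/1302058736916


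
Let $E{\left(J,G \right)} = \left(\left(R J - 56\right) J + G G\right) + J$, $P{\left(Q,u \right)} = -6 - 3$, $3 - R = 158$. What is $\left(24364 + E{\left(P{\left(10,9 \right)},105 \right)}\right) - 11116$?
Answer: $12213$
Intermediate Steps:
$R = -155$ ($R = 3 - 158 = -155$)
$P{\left(Q,u \right)} = -9$
$E{\left(J,G \right)} = J + G^{2} + J \left(-56 - 155 J\right)$ ($E{\left(J,G \right)} = \left(\left(- 155 J - 56\right) J + G G\right) + J = \left(\left(-56 - 155 J\right) J + G^{2}\right) + J = \left(J \left(-56 - 155 J\right) + G^{2}\right) + J = \left(G^{2} + J \left(-56 - 155 J\right)\right) + J = J + G^{2} + J \left(-56 - 155 J\right)$)
$\left(24364 + E{\left(P{\left(10,9 \right)},105 \right)}\right) - 11116 = \left(24364 - \left(-495 - 11025 + 12555\right)\right) - 11116 = \left(24364 + \left(11025 - 12555 + 495\right)\right) - 11116 = \left(24364 - 1035\right) - 11116 = 23329 - 11116 = 12213$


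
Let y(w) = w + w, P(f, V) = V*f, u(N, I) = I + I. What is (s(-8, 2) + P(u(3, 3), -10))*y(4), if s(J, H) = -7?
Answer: -536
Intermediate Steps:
u(N, I) = 2*I
y(w) = 2*w
(s(-8, 2) + P(u(3, 3), -10))*y(4) = (-7 - 20*3)*(2*4) = (-7 - 10*6)*8 = (-7 - 60)*8 = -67*8 = -536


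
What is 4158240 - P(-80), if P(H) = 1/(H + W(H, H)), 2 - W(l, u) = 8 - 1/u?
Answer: 28612849520/6881 ≈ 4.1582e+6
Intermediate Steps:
W(l, u) = -6 + 1/u (W(l, u) = 2 - (8 - 1/u) = 2 + (-8 + 1/u) = -6 + 1/u)
P(H) = 1/(-6 + H + 1/H) (P(H) = 1/(H + (-6 + 1/H)) = 1/(-6 + H + 1/H))
4158240 - P(-80) = 4158240 - (-80)/(1 - 80*(-6 - 80)) = 4158240 - (-80)/(1 - 80*(-86)) = 4158240 - (-80)/(1 + 6880) = 4158240 - (-80)/6881 = 4158240 - 1*(-80/6881) = 4158240 + 80/6881 = 28612849520/6881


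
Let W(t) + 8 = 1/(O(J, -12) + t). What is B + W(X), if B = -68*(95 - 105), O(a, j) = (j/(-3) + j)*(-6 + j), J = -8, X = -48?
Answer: 64513/96 ≈ 672.01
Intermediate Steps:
O(a, j) = 2*j*(-6 + j)/3 (O(a, j) = (j*(-1/3) + j)*(-6 + j) = (-j/3 + j)*(-6 + j) = (2*j/3)*(-6 + j) = 2*j*(-6 + j)/3)
B = 680 (B = -68*(-10) = 680)
W(t) = -8 + 1/(144 + t) (W(t) = -8 + 1/((2/3)*(-12)*(-6 - 12) + t) = -8 + 1/((2/3)*(-12)*(-18) + t) = -8 + 1/(144 + t))
B + W(X) = 680 + (-1151 - 8*(-48))/(144 - 48) = 680 + (-1151 + 384)/96 = 680 + (1/96)*(-767) = 680 - 767/96 = 64513/96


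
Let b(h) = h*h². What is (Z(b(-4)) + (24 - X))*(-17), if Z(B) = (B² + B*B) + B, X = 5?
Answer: -138499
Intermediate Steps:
b(h) = h³
Z(B) = B + 2*B² (Z(B) = (B² + B²) + B = 2*B² + B = B + 2*B²)
(Z(b(-4)) + (24 - X))*(-17) = ((-4)³*(1 + 2*(-4)³) + (24 - 1*5))*(-17) = (-64*(1 + 2*(-64)) + (24 - 5))*(-17) = (-64*(1 - 128) + 19)*(-17) = (-64*(-127) + 19)*(-17) = (8128 + 19)*(-17) = 8147*(-17) = -138499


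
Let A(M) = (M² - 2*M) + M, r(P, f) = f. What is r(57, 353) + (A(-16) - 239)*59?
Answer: 2300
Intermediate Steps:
A(M) = M² - M
r(57, 353) + (A(-16) - 239)*59 = 353 + (-16*(-1 - 16) - 239)*59 = 353 + (-16*(-17) - 239)*59 = 353 + (272 - 239)*59 = 353 + 33*59 = 353 + 1947 = 2300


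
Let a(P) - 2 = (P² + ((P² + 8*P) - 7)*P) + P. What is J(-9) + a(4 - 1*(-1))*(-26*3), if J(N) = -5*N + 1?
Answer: -25070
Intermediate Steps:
J(N) = 1 - 5*N
a(P) = 2 + P + P² + P*(-7 + P² + 8*P) (a(P) = 2 + ((P² + ((P² + 8*P) - 7)*P) + P) = 2 + ((P² + (-7 + P² + 8*P)*P) + P) = 2 + ((P² + P*(-7 + P² + 8*P)) + P) = 2 + (P + P² + P*(-7 + P² + 8*P)) = 2 + P + P² + P*(-7 + P² + 8*P))
J(-9) + a(4 - 1*(-1))*(-26*3) = (1 - 5*(-9)) + (2 + (4 - 1*(-1))³ - 6*(4 - 1*(-1)) + 9*(4 - 1*(-1))²)*(-26*3) = (1 + 45) + (2 + (4 + 1)³ - 6*(4 + 1) + 9*(4 + 1)²)*(-78) = 46 + (2 + 5³ - 6*5 + 9*5²)*(-78) = 46 + (2 + 125 - 30 + 9*25)*(-78) = 46 + (2 + 125 - 30 + 225)*(-78) = 46 + 322*(-78) = 46 - 25116 = -25070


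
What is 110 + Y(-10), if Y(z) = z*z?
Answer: 210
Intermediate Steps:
Y(z) = z²
110 + Y(-10) = 110 + (-10)² = 110 + 100 = 210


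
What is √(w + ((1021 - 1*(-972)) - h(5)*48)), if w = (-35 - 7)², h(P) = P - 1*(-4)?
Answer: 5*√133 ≈ 57.663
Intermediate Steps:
h(P) = 4 + P (h(P) = P + 4 = 4 + P)
w = 1764 (w = (-42)² = 1764)
√(w + ((1021 - 1*(-972)) - h(5)*48)) = √(1764 + ((1021 - 1*(-972)) - (4 + 5)*48)) = √(1764 + ((1021 + 972) - 9*48)) = √(1764 + (1993 - 1*432)) = √(1764 + (1993 - 432)) = √(1764 + 1561) = √3325 = 5*√133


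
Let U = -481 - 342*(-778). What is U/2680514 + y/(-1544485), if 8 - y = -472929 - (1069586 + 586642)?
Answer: -1059409819447/828002733058 ≈ -1.2795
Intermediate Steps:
U = 265595 (U = -481 + 266076 = 265595)
y = 2129165 (y = 8 - (-472929 - (1069586 + 586642)) = 8 - (-472929 - 1*1656228) = 8 - (-472929 - 1656228) = 8 - 1*(-2129157) = 8 + 2129157 = 2129165)
U/2680514 + y/(-1544485) = 265595/2680514 + 2129165/(-1544485) = 265595*(1/2680514) + 2129165*(-1/1544485) = 265595/2680514 - 425833/308897 = -1059409819447/828002733058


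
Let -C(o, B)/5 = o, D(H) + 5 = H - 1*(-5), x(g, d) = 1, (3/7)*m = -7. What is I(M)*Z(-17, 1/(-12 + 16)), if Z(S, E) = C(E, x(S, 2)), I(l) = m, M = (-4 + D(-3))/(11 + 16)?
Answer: 245/12 ≈ 20.417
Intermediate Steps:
m = -49/3 (m = (7/3)*(-7) = -49/3 ≈ -16.333)
D(H) = H (D(H) = -5 + (H - 1*(-5)) = -5 + (H + 5) = -5 + (5 + H) = H)
M = -7/27 (M = (-4 - 3)/(11 + 16) = -7/27 ≈ -0.25926)
C(o, B) = -5*o
I(l) = -49/3
Z(S, E) = -5*E
I(M)*Z(-17, 1/(-12 + 16)) = -(-245)/(3*(-12 + 16)) = -(-245)/(3*4) = -49/3*(-5/4) = 245/12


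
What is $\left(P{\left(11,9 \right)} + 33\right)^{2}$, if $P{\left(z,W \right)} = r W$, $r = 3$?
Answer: $3600$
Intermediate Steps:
$P{\left(z,W \right)} = 3 W$
$\left(P{\left(11,9 \right)} + 33\right)^{2} = \left(3 \cdot 9 + 33\right)^{2} = \left(27 + 33\right)^{2} = 60^{2} = 3600$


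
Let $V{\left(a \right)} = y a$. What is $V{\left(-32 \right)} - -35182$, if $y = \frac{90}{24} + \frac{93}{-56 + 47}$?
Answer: $\frac{106178}{3} \approx 35393.0$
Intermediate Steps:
$y = - \frac{79}{12}$ ($y = 90 \cdot \frac{1}{24} + \frac{93}{-9} = \frac{15}{4} + 93 \left(- \frac{1}{9}\right) = \frac{15}{4} - \frac{31}{3} = - \frac{79}{12} \approx -6.5833$)
$V{\left(a \right)} = - \frac{79 a}{12}$
$V{\left(-32 \right)} - -35182 = \left(- \frac{79}{12}\right) \left(-32\right) - -35182 = \frac{632}{3} + 35182 = \frac{106178}{3}$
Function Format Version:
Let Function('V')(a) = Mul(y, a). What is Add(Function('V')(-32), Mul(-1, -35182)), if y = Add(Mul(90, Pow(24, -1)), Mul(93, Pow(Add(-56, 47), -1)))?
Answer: Rational(106178, 3) ≈ 35393.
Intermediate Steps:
y = Rational(-79, 12) (y = Add(Mul(90, Rational(1, 24)), Mul(93, Pow(-9, -1))) = Add(Rational(15, 4), Mul(93, Rational(-1, 9))) = Add(Rational(15, 4), Rational(-31, 3)) = Rational(-79, 12) ≈ -6.5833)
Function('V')(a) = Mul(Rational(-79, 12), a)
Add(Function('V')(-32), Mul(-1, -35182)) = Add(Mul(Rational(-79, 12), -32), Mul(-1, -35182)) = Add(Rational(632, 3), 35182) = Rational(106178, 3)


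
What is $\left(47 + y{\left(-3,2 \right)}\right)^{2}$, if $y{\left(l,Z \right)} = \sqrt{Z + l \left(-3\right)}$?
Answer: $\left(47 + \sqrt{11}\right)^{2} \approx 2531.8$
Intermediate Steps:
$y{\left(l,Z \right)} = \sqrt{Z - 3 l}$
$\left(47 + y{\left(-3,2 \right)}\right)^{2} = \left(47 + \sqrt{2 - -9}\right)^{2} = \left(47 + \sqrt{2 + 9}\right)^{2} = \left(47 + \sqrt{11}\right)^{2}$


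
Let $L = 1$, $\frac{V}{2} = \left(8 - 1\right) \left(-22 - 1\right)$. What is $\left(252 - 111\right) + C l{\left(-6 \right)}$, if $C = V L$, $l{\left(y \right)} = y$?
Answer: $2073$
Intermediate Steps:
$V = -322$ ($V = 2 \left(8 - 1\right) \left(-22 - 1\right) = 2 \cdot 7 \left(-23\right) = 2 \left(-161\right) = -322$)
$C = -322$ ($C = \left(-322\right) 1 = -322$)
$\left(252 - 111\right) + C l{\left(-6 \right)} = \left(252 - 111\right) - -1932 = 141 + 1932 = 2073$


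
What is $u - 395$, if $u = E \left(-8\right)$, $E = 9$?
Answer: $-467$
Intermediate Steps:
$u = -72$ ($u = 9 \left(-8\right) = -72$)
$u - 395 = -72 - 395 = -467$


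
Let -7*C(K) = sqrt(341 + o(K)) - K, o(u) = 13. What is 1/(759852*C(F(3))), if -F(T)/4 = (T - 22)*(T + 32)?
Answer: 4655/1344034955898 + 7*sqrt(354)/5376139823592 ≈ 3.4879e-9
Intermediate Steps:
F(T) = -4*(-22 + T)*(32 + T) (F(T) = -4*(T - 22)*(T + 32) = -4*(-22 + T)*(32 + T))
C(K) = -sqrt(354)/7 + K/7 (C(K) = -(sqrt(341 + 13) - K)/7 = -(sqrt(354) - K)/7 = -sqrt(354)/7 + K/7)
1/(759852*C(F(3))) = 1/(759852*(-sqrt(354)/7 + (2816 - 40*3 - 4*3**2)/7)) = 1/(759852*(-sqrt(354)/7 + (2816 - 120 - 4*9)/7)) = 1/(759852*(-sqrt(354)/7 + (2816 - 120 - 36)/7)) = 1/(759852*(-sqrt(354)/7 + (1/7)*2660)) = 1/(759852*(-sqrt(354)/7 + 380)) = 1/(759852*(380 - sqrt(354)/7))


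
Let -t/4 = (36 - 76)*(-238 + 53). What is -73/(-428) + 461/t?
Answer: 490873/3167200 ≈ 0.15499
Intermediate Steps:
t = -29600 (t = -4*(36 - 76)*(-238 + 53) = -(-160)*(-185) = -4*7400 = -29600)
-73/(-428) + 461/t = -73/(-428) + 461/(-29600) = -73*(-1/428) + 461*(-1/29600) = 73/428 - 461/29600 = 490873/3167200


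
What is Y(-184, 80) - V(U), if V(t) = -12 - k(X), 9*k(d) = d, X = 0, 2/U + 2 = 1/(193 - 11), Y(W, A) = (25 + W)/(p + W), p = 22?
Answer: 701/54 ≈ 12.981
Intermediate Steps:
Y(W, A) = (25 + W)/(22 + W)
U = -364/363 (U = 2/(-2 + 1/(193 - 11)) = 2/(-2 + 1/182) = 2/(-363/182) = 2*(-182/363) = -364/363 ≈ -1.0028)
k(d) = d/9
V(t) = -12 (V(t) = -12 - 0/9 = -12 - 1*0 = -12 + 0 = -12)
Y(-184, 80) - V(U) = (25 - 184)/(22 - 184) - 1*(-12) = -159/(-162) + 12 = -1/162*(-159) + 12 = 53/54 + 12 = 701/54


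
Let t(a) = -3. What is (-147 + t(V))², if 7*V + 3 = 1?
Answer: 22500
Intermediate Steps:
V = -2/7 (V = -3/7 + (⅐)*1 = -3/7 + ⅐ = -2/7 ≈ -0.28571)
(-147 + t(V))² = (-147 - 3)² = (-150)² = 22500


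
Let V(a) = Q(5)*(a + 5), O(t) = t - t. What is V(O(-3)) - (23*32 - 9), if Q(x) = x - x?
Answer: -727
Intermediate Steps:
O(t) = 0
Q(x) = 0
V(a) = 0 (V(a) = 0*(a + 5) = 0*(5 + a) = 0)
V(O(-3)) - (23*32 - 9) = 0 - (23*32 - 9) = 0 - (736 - 9) = 0 - 1*727 = 0 - 727 = -727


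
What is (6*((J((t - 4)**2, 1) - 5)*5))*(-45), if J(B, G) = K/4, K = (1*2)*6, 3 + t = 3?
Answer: 2700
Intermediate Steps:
t = 0 (t = -3 + 3 = 0)
K = 12 (K = 2*6 = 12)
J(B, G) = 3 (J(B, G) = 12/4 = 12*(1/4) = 3)
(6*((J((t - 4)**2, 1) - 5)*5))*(-45) = (6*((3 - 5)*5))*(-45) = (6*(-2*5))*(-45) = (6*(-10))*(-45) = -60*(-45) = 2700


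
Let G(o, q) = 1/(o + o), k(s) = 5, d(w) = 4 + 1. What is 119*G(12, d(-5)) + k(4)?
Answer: 239/24 ≈ 9.9583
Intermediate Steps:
d(w) = 5
G(o, q) = 1/(2*o)
119*G(12, d(-5)) + k(4) = 119*((1/2)/12) + 5 = 119*((1/2)*(1/12)) + 5 = 119*(1/24) + 5 = 119/24 + 5 = 239/24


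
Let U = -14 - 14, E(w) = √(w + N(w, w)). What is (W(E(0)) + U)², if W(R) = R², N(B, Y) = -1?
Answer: 841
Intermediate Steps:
E(w) = √(-1 + w) (E(w) = √(w - 1) = √(-1 + w))
U = -28
(W(E(0)) + U)² = ((√(-1 + 0))² - 28)² = ((√(-1))² - 28)² = (I² - 28)² = (-1 - 28)² = (-29)² = 841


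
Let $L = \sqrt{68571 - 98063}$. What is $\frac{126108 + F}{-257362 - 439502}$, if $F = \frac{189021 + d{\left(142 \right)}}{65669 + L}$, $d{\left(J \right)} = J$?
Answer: $\frac{- 252216 \sqrt{7373} + 8281575415 i}{696864 \left(- 65669 i + 2 \sqrt{7373}\right)} \approx -0.18097 + 1.081 \cdot 10^{-8} i$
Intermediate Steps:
$L = 2 i \sqrt{7373}$ ($L = \sqrt{-29492} = 2 i \sqrt{7373} \approx 171.73 i$)
$F = \frac{189163}{65669 + 2 i \sqrt{7373}}$ ($F = \frac{189021 + 142}{65669 + 2 i \sqrt{7373}} = \frac{189163}{65669 + 2 i \sqrt{7373}} \approx 2.8805 - 0.0075329 i$)
$\frac{126108 + F}{-257362 - 439502} = \frac{126108 + \left(\frac{12422145047}{4312447053} - \frac{378326 i \sqrt{7373}}{4312447053}\right)}{-257362 - 439502} = \frac{\frac{543846495104771}{4312447053} - \frac{378326 i \sqrt{7373}}{4312447053}}{-696864} = \left(\frac{543846495104771}{4312447053} - \frac{378326 i \sqrt{7373}}{4312447053}\right) \left(- \frac{1}{696864}\right) = - \frac{543846495104771}{3005189103141792} + \frac{189163 i \sqrt{7373}}{1502594551570896}$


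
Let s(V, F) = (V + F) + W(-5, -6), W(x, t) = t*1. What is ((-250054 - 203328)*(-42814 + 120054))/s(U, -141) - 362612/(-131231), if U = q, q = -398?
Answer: 919121640567124/14304179 ≈ 6.4255e+7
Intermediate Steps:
W(x, t) = t
U = -398
s(V, F) = -6 + F + V (s(V, F) = (V + F) - 6 = (F + V) - 6 = -6 + F + V)
((-250054 - 203328)*(-42814 + 120054))/s(U, -141) - 362612/(-131231) = ((-250054 - 203328)*(-42814 + 120054))/(-6 - 141 - 398) - 362612/(-131231) = -453382*77240/(-545) - 362612*(-1/131231) = -35019225680*(-1/545) + 362612/131231 = 7003845136/109 + 362612/131231 = 919121640567124/14304179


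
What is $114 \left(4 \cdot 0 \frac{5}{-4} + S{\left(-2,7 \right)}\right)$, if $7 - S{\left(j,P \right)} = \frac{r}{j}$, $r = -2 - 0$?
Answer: $684$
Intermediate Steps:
$r = -2$ ($r = -2 + 0 = -2$)
$S{\left(j,P \right)} = 7 + \frac{2}{j}$ ($S{\left(j,P \right)} = 7 - - \frac{2}{j} = 7 + \frac{2}{j}$)
$114 \left(4 \cdot 0 \frac{5}{-4} + S{\left(-2,7 \right)}\right) = 114 \left(4 \cdot 0 \frac{5}{-4} + \left(7 + \frac{2}{-2}\right)\right) = 114 \left(0 \cdot 5 \left(- \frac{1}{4}\right) + \left(7 + 2 \left(- \frac{1}{2}\right)\right)\right) = 114 \left(0 \left(- \frac{5}{4}\right) + \left(7 - 1\right)\right) = 114 \left(0 + 6\right) = 114 \cdot 6 = 684$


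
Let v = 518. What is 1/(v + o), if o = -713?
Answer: -1/195 ≈ -0.0051282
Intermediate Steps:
1/(v + o) = 1/(518 - 713) = 1/(-195) = -1/195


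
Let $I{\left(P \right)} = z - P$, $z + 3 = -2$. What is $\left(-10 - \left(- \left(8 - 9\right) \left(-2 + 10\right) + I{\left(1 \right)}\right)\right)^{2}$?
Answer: $144$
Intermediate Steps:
$z = -5$ ($z = -3 - 2 = -5$)
$I{\left(P \right)} = -5 - P$
$\left(-10 - \left(- \left(8 - 9\right) \left(-2 + 10\right) + I{\left(1 \right)}\right)\right)^{2} = \left(-10 - \left(-5 - 1 - \left(8 - 9\right) \left(-2 + 10\right)\right)\right)^{2} = \left(-10 - 2\right)^{2} = \left(-12\right)^{2} = 144$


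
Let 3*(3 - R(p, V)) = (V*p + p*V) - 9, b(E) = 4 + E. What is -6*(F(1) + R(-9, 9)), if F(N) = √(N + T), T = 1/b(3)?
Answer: -360 - 12*√14/7 ≈ -366.41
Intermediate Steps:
T = ⅐ (T = 1/(4 + 3) = 1/7 = ⅐ ≈ 0.14286)
R(p, V) = 6 - 2*V*p/3 (R(p, V) = 3 - ((V*p + p*V) - 9)/3 = 3 - ((V*p + V*p) - 9)/3 = 3 - (2*V*p - 9)/3 = 3 - (-9 + 2*V*p)/3 = 3 + (3 - 2*V*p/3) = 6 - 2*V*p/3)
F(N) = √(⅐ + N) (F(N) = √(N + ⅐) = √(⅐ + N))
-6*(F(1) + R(-9, 9)) = -6*(√(7 + 49*1)/7 + (6 - ⅔*9*(-9))) = -6*(√(7 + 49)/7 + (6 + 54)) = -6*(√56/7 + 60) = -6*((2*√14)/7 + 60) = -6*(2*√14/7 + 60) = -6*(60 + 2*√14/7) = -360 - 12*√14/7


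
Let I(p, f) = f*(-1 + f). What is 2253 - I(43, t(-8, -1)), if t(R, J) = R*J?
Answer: 2197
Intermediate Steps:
t(R, J) = J*R
2253 - I(43, t(-8, -1)) = 2253 - (-1*(-8))*(-1 - 1*(-8)) = 2253 - 8*(-1 + 8) = 2253 - 8*7 = 2253 - 1*56 = 2253 - 56 = 2197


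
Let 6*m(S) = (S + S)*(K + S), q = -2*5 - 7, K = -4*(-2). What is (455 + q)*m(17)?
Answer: 62050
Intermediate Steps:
K = 8
q = -17 (q = -10 - 7 = -17)
m(S) = S*(8 + S)/3 (m(S) = ((S + S)*(8 + S))/6 = ((2*S)*(8 + S))/6 = (2*S*(8 + S))/6 = S*(8 + S)/3)
(455 + q)*m(17) = (455 - 17)*((⅓)*17*(8 + 17)) = 438*((⅓)*17*25) = 438*(425/3) = 62050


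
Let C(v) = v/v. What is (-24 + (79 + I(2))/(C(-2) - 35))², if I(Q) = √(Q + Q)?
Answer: 804609/1156 ≈ 696.03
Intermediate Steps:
I(Q) = √2*√Q (I(Q) = √(2*Q) = √2*√Q)
C(v) = 1
(-24 + (79 + I(2))/(C(-2) - 35))² = (-24 + (79 + √2*√2)/(1 - 35))² = (-24 + (79 + 2)/(-34))² = (-24 + 81*(-1/34))² = (-24 - 81/34)² = (-897/34)² = 804609/1156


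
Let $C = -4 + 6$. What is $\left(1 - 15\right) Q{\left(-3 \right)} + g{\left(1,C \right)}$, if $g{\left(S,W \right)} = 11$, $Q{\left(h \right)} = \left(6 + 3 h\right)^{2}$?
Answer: $-115$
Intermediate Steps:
$C = 2$
$\left(1 - 15\right) Q{\left(-3 \right)} + g{\left(1,C \right)} = \left(1 - 15\right) 9 \left(2 - 3\right)^{2} + 11 = \left(1 - 15\right) 9 \left(-1\right)^{2} + 11 = - 14 \cdot 9 \cdot 1 + 11 = \left(-14\right) 9 + 11 = -126 + 11 = -115$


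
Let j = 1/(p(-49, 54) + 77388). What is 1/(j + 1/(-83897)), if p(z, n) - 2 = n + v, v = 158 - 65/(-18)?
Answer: 367384963/355 ≈ 1.0349e+6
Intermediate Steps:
v = 2909/18 (v = 158 - 65*(-1)/18 = 158 - 1*(-65/18) = 158 + 65/18 = 2909/18 ≈ 161.61)
p(z, n) = 2945/18 + n (p(z, n) = 2 + (n + 2909/18) = 2 + (2909/18 + n) = 2945/18 + n)
j = 18/1396901 (j = 1/((2945/18 + 54) + 77388) = 1/(3917/18 + 77388) = 1/(1396901/18) = 18/1396901 ≈ 1.2886e-5)
1/(j + 1/(-83897)) = 1/(18/1396901 + 1/(-83897)) = 1/(18/1396901 - 1/83897) = 1/(355/367384963) = 367384963/355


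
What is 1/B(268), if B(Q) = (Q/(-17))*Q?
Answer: -17/71824 ≈ -0.00023669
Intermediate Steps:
B(Q) = -Q²/17 (B(Q) = (Q*(-1/17))*Q = (-Q/17)*Q = -Q²/17)
1/B(268) = 1/(-1/17*268²) = 1/(-1/17*71824) = 1/(-71824/17) = -17/71824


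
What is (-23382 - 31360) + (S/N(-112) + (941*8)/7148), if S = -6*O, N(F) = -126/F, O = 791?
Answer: -316082488/5361 ≈ -58960.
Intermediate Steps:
S = -4746 (S = -6*791 = -4746)
(-23382 - 31360) + (S/N(-112) + (941*8)/7148) = (-23382 - 31360) + (-4746/((-126/(-112))) + (941*8)/7148) = -54742 + (-4746/((-126*(-1/112))) + 7528*(1/7148)) = -54742 + (-4746/9/8 + 1882/1787) = -54742 + (-4746*8/9 + 1882/1787) = -54742 + (-12656/3 + 1882/1787) = -54742 - 22610626/5361 = -316082488/5361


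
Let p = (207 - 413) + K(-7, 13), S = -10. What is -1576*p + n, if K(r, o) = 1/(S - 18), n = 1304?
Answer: 2282114/7 ≈ 3.2602e+5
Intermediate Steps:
K(r, o) = -1/28 (K(r, o) = 1/(-10 - 18) = 1/(-28) = -1/28)
p = -5769/28 (p = (207 - 413) - 1/28 = -206 - 1/28 = -5769/28 ≈ -206.04)
-1576*p + n = -1576*(-5769/28) + 1304 = 2272986/7 + 1304 = 2282114/7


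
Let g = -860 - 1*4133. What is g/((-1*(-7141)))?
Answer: -4993/7141 ≈ -0.69920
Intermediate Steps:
g = -4993 (g = -860 - 4133 = -4993)
g/((-1*(-7141))) = -4993/((-1*(-7141))) = -4993/7141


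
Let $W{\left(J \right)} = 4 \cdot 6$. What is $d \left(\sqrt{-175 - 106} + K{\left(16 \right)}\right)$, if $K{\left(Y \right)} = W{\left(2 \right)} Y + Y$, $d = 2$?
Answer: $800 + 2 i \sqrt{281} \approx 800.0 + 33.526 i$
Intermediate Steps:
$W{\left(J \right)} = 24$
$K{\left(Y \right)} = 25 Y$ ($K{\left(Y \right)} = 24 Y + Y = 25 Y$)
$d \left(\sqrt{-175 - 106} + K{\left(16 \right)}\right) = 2 \left(\sqrt{-175 - 106} + 25 \cdot 16\right) = 2 \left(\sqrt{-281} + 400\right) = 2 \left(i \sqrt{281} + 400\right) = 2 \left(400 + i \sqrt{281}\right) = 800 + 2 i \sqrt{281}$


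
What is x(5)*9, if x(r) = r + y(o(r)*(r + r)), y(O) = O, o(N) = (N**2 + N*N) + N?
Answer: 4995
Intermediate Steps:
o(N) = N + 2*N**2 (o(N) = (N**2 + N**2) + N = 2*N**2 + N = N + 2*N**2)
x(r) = r + 2*r**2*(1 + 2*r) (x(r) = r + (r*(1 + 2*r))*(r + r) = r + (r*(1 + 2*r))*(2*r) = r + 2*r**2*(1 + 2*r))
x(5)*9 = (5*(1 + 2*5*(1 + 2*5)))*9 = (5*(1 + 2*5*(1 + 10)))*9 = (5*(1 + 2*5*11))*9 = (5*(1 + 110))*9 = (5*111)*9 = 555*9 = 4995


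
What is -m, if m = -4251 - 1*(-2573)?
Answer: 1678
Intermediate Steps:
m = -1678 (m = -4251 + 2573 = -1678)
-m = -1*(-1678) = 1678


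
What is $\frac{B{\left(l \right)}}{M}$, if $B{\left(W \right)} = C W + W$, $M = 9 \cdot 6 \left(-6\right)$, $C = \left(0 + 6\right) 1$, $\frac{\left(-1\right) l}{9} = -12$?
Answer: $- \frac{7}{3} \approx -2.3333$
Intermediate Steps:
$l = 108$ ($l = \left(-9\right) \left(-12\right) = 108$)
$C = 6$ ($C = 6 \cdot 1 = 6$)
$M = -324$ ($M = 54 \left(-6\right) = -324$)
$B{\left(W \right)} = 7 W$ ($B{\left(W \right)} = 6 W + W = 7 W$)
$\frac{B{\left(l \right)}}{M} = \frac{7 \cdot 108}{-324} = 756 \left(- \frac{1}{324}\right) = - \frac{7}{3}$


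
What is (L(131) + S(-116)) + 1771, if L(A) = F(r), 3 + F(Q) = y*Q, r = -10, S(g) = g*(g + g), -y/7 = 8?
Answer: 29240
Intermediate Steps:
y = -56 (y = -7*8 = -56)
S(g) = 2*g**2 (S(g) = g*(2*g) = 2*g**2)
F(Q) = -3 - 56*Q
L(A) = 557 (L(A) = -3 - 56*(-10) = -3 + 560 = 557)
(L(131) + S(-116)) + 1771 = (557 + 2*(-116)**2) + 1771 = (557 + 2*13456) + 1771 = (557 + 26912) + 1771 = 27469 + 1771 = 29240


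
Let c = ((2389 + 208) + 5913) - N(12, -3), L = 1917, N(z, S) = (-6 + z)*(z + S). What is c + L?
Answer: 10373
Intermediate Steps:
N(z, S) = (-6 + z)*(S + z)
c = 8456 (c = ((2389 + 208) + 5913) - (12² - 6*(-3) - 6*12 - 3*12) = (2597 + 5913) - (144 + 18 - 72 - 36) = 8510 - 1*54 = 8510 - 54 = 8456)
c + L = 8456 + 1917 = 10373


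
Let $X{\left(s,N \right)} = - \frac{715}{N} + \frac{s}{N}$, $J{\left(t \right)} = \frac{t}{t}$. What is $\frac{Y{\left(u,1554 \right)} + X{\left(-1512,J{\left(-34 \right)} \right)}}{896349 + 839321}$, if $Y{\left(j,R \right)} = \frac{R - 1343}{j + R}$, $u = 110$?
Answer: $- \frac{3705517}{2888154880} \approx -0.001283$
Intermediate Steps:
$Y{\left(j,R \right)} = \frac{-1343 + R}{R + j}$
$J{\left(t \right)} = 1$
$\frac{Y{\left(u,1554 \right)} + X{\left(-1512,J{\left(-34 \right)} \right)}}{896349 + 839321} = \frac{\frac{-1343 + 1554}{1554 + 110} + \frac{-715 - 1512}{1}}{896349 + 839321} = \frac{\frac{1}{1664} \cdot 211 + 1 \left(-2227\right)}{1735670} = \left(\frac{1}{1664} \cdot 211 - 2227\right) \frac{1}{1735670} = \left(\frac{211}{1664} - 2227\right) \frac{1}{1735670} = \left(- \frac{3705517}{1664}\right) \frac{1}{1735670} = - \frac{3705517}{2888154880}$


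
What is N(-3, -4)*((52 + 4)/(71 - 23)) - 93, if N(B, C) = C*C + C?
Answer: -79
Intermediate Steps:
N(B, C) = C + C**2 (N(B, C) = C**2 + C = C + C**2)
N(-3, -4)*((52 + 4)/(71 - 23)) - 93 = (-4*(1 - 4))*((52 + 4)/(71 - 23)) - 93 = (-4*(-3))*(56/48) - 93 = 12*(56*(1/48)) - 93 = 12*(7/6) - 93 = 14 - 93 = -79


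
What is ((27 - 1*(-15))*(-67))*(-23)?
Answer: 64722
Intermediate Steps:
((27 - 1*(-15))*(-67))*(-23) = ((27 + 15)*(-67))*(-23) = (42*(-67))*(-23) = -2814*(-23) = 64722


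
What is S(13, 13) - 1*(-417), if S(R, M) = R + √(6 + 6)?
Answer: 430 + 2*√3 ≈ 433.46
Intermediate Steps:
S(R, M) = R + 2*√3 (S(R, M) = R + √12 = R + 2*√3)
S(13, 13) - 1*(-417) = (13 + 2*√3) - 1*(-417) = (13 + 2*√3) + 417 = 430 + 2*√3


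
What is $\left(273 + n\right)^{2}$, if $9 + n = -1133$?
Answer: $755161$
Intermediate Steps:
$n = -1142$ ($n = -9 - 1133 = -1142$)
$\left(273 + n\right)^{2} = \left(273 - 1142\right)^{2} = \left(-869\right)^{2} = 755161$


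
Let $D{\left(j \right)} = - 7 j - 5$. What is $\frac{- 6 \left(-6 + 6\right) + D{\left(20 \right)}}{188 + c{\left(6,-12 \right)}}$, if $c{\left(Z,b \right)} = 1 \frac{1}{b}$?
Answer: $- \frac{348}{451} \approx -0.77162$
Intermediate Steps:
$c{\left(Z,b \right)} = \frac{1}{b}$
$D{\left(j \right)} = -5 - 7 j$
$\frac{- 6 \left(-6 + 6\right) + D{\left(20 \right)}}{188 + c{\left(6,-12 \right)}} = \frac{- 6 \left(-6 + 6\right) - 145}{188 + \frac{1}{-12}} = \frac{\left(-6\right) 0 - 145}{188 - \frac{1}{12}} = \frac{0 - 145}{\frac{2255}{12}} = \left(-145\right) \frac{12}{2255} = - \frac{348}{451}$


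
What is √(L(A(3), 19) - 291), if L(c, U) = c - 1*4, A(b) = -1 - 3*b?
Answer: I*√305 ≈ 17.464*I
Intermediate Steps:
L(c, U) = -4 + c (L(c, U) = c - 4 = -4 + c)
√(L(A(3), 19) - 291) = √((-4 + (-1 - 3*3)) - 291) = √((-4 + (-1 - 9)) - 291) = √((-4 - 10) - 291) = √(-14 - 291) = √(-305) = I*√305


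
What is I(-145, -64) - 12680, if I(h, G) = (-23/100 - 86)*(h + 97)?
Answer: -213524/25 ≈ -8541.0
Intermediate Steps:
I(h, G) = -836431/100 - 8623*h/100 (I(h, G) = (-23*1/100 - 86)*(97 + h) = (-23/100 - 86)*(97 + h) = -8623*(97 + h)/100 = -836431/100 - 8623*h/100)
I(-145, -64) - 12680 = (-836431/100 - 8623/100*(-145)) - 12680 = (-836431/100 + 250067/20) - 12680 = 103476/25 - 12680 = -213524/25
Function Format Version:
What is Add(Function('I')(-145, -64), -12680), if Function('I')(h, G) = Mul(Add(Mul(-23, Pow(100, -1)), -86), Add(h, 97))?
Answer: Rational(-213524, 25) ≈ -8541.0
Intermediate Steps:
Function('I')(h, G) = Add(Rational(-836431, 100), Mul(Rational(-8623, 100), h)) (Function('I')(h, G) = Mul(Add(Mul(-23, Rational(1, 100)), -86), Add(97, h)) = Mul(Add(Rational(-23, 100), -86), Add(97, h)) = Mul(Rational(-8623, 100), Add(97, h)) = Add(Rational(-836431, 100), Mul(Rational(-8623, 100), h)))
Add(Function('I')(-145, -64), -12680) = Add(Add(Rational(-836431, 100), Mul(Rational(-8623, 100), -145)), -12680) = Add(Add(Rational(-836431, 100), Rational(250067, 20)), -12680) = Add(Rational(103476, 25), -12680) = Rational(-213524, 25)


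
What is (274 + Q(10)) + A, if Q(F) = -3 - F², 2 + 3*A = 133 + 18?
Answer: 662/3 ≈ 220.67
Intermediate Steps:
A = 149/3 (A = -⅔ + (133 + 18)/3 = -⅔ + (⅓)*151 = -⅔ + 151/3 = 149/3 ≈ 49.667)
(274 + Q(10)) + A = (274 + (-3 - 1*10²)) + 149/3 = (274 + (-3 - 1*100)) + 149/3 = (274 + (-3 - 100)) + 149/3 = (274 - 103) + 149/3 = 171 + 149/3 = 662/3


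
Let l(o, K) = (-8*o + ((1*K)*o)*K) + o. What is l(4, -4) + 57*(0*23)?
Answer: 36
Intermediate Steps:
l(o, K) = -7*o + o*K² (l(o, K) = (-8*o + (K*o)*K) + o = (-8*o + o*K²) + o = -7*o + o*K²)
l(4, -4) + 57*(0*23) = 4*(-7 + (-4)²) + 57*(0*23) = 4*(-7 + 16) + 57*0 = 4*9 + 0 = 36 + 0 = 36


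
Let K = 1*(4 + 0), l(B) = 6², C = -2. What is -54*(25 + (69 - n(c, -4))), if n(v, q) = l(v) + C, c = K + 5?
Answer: -3240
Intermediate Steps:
l(B) = 36
K = 4 (K = 1*4 = 4)
c = 9 (c = 4 + 5 = 9)
n(v, q) = 34 (n(v, q) = 36 - 2 = 34)
-54*(25 + (69 - n(c, -4))) = -54*(25 + (69 - 1*34)) = -54*(25 + (69 - 34)) = -54*(25 + 35) = -54*60 = -3240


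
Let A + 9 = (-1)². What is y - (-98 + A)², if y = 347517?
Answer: 336281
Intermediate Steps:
A = -8 (A = -9 + (-1)² = -9 + 1 = -8)
y - (-98 + A)² = 347517 - (-98 - 8)² = 347517 - 1*(-106)² = 347517 - 1*11236 = 347517 - 11236 = 336281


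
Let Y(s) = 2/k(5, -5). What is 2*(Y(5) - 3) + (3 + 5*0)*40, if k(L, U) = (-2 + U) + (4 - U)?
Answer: 116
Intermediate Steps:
k(L, U) = 2
Y(s) = 1 (Y(s) = 2/2 = 2*(½) = 1)
2*(Y(5) - 3) + (3 + 5*0)*40 = 2*(1 - 3) + (3 + 5*0)*40 = 2*(-2) + (3 + 0)*40 = -4 + 3*40 = -4 + 120 = 116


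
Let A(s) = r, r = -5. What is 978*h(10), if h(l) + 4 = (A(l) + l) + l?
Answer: 10758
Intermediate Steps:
A(s) = -5
h(l) = -9 + 2*l (h(l) = -4 + ((-5 + l) + l) = -4 + (-5 + 2*l) = -9 + 2*l)
978*h(10) = 978*(-9 + 2*10) = 978*(-9 + 20) = 978*11 = 10758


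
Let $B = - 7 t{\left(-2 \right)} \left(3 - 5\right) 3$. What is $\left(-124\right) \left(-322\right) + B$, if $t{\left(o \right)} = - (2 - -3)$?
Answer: $39718$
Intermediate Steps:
$t{\left(o \right)} = -5$ ($t{\left(o \right)} = - (2 + 3) = \left(-1\right) 5 = -5$)
$B = -210$ ($B = \left(-7\right) \left(-5\right) \left(3 - 5\right) 3 = 35 \left(\left(-2\right) 3\right) = 35 \left(-6\right) = -210$)
$\left(-124\right) \left(-322\right) + B = \left(-124\right) \left(-322\right) - 210 = 39928 - 210 = 39718$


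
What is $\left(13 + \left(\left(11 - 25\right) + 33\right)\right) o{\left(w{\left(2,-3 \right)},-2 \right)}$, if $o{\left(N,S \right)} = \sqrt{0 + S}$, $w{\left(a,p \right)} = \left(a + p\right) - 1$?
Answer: $32 i \sqrt{2} \approx 45.255 i$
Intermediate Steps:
$w{\left(a,p \right)} = -1 + a + p$
$o{\left(N,S \right)} = \sqrt{S}$
$\left(13 + \left(\left(11 - 25\right) + 33\right)\right) o{\left(w{\left(2,-3 \right)},-2 \right)} = \left(13 + \left(\left(11 - 25\right) + 33\right)\right) \sqrt{-2} = \left(13 + \left(-14 + 33\right)\right) i \sqrt{2} = \left(13 + 19\right) i \sqrt{2} = 32 i \sqrt{2}$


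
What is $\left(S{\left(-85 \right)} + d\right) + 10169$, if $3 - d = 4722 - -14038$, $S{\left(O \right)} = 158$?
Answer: $-8430$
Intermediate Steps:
$d = -18757$ ($d = 3 - \left(4722 - -14038\right) = 3 - \left(4722 + 14038\right) = 3 - 18760 = -18757$)
$\left(S{\left(-85 \right)} + d\right) + 10169 = \left(158 - 18757\right) + 10169 = -18599 + 10169 = -8430$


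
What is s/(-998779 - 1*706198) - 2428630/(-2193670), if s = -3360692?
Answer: 1151300751115/374015689559 ≈ 3.0782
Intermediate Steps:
s/(-998779 - 1*706198) - 2428630/(-2193670) = -3360692/(-998779 - 1*706198) - 2428630/(-2193670) = -3360692/(-998779 - 706198) - 2428630*(-1/2193670) = -3360692/(-1704977) + 242863/219367 = -3360692*(-1/1704977) + 242863/219367 = 3360692/1704977 + 242863/219367 = 1151300751115/374015689559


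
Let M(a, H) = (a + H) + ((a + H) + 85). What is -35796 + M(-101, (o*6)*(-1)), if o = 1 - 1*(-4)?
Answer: -35973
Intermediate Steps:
o = 5 (o = 1 + 4 = 5)
M(a, H) = 85 + 2*H + 2*a (M(a, H) = (H + a) + ((H + a) + 85) = (H + a) + (85 + H + a) = 85 + 2*H + 2*a)
-35796 + M(-101, (o*6)*(-1)) = -35796 + (85 + 2*((5*6)*(-1)) + 2*(-101)) = -35796 + (85 + 2*(30*(-1)) - 202) = -35796 + (85 + 2*(-30) - 202) = -35796 + (85 - 60 - 202) = -35796 - 177 = -35973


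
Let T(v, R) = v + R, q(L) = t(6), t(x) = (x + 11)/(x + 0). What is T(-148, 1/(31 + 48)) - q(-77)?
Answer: -71489/474 ≈ -150.82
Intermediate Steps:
t(x) = (11 + x)/x
q(L) = 17/6 (q(L) = (11 + 6)/6 = (⅙)*17 = 17/6)
T(v, R) = R + v
T(-148, 1/(31 + 48)) - q(-77) = (1/(31 + 48) - 148) - 1*17/6 = (1/79 - 148) - 17/6 = -11691/79 - 17/6 = -71489/474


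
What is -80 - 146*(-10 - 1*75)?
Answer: 12330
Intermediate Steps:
-80 - 146*(-10 - 1*75) = -80 - 146*(-10 - 75) = -80 - 146*(-85) = -80 + 12410 = 12330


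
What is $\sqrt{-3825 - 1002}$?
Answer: $i \sqrt{4827} \approx 69.477 i$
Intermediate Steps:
$\sqrt{-3825 - 1002} = \sqrt{-4827} = i \sqrt{4827}$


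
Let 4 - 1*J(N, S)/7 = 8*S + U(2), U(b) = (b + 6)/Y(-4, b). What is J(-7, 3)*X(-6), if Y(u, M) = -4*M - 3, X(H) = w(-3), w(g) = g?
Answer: 4452/11 ≈ 404.73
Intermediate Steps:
X(H) = -3
Y(u, M) = -3 - 4*M
U(b) = (6 + b)/(-3 - 4*b) (U(b) = (b + 6)/(-3 - 4*b) = (6 + b)/(-3 - 4*b))
J(N, S) = 364/11 - 56*S (J(N, S) = 28 - 7*(8*S + (-6 - 1*2)/(3 + 4*2)) = 28 - 7*(8*S + (-6 - 2)/(3 + 8)) = 28 - 7*(8*S - 8/11) = 28 - 7*(-8/11 + 8*S) = 28 + (56/11 - 56*S) = 364/11 - 56*S)
J(-7, 3)*X(-6) = (364/11 - 56*3)*(-3) = (364/11 - 168)*(-3) = -1484/11*(-3) = 4452/11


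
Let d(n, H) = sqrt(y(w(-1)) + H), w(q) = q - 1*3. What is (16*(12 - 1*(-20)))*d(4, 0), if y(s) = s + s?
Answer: 1024*I*sqrt(2) ≈ 1448.2*I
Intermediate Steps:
w(q) = -3 + q (w(q) = q - 3 = -3 + q)
y(s) = 2*s
d(n, H) = sqrt(-8 + H) (d(n, H) = sqrt(2*(-3 - 1) + H) = sqrt(2*(-4) + H) = sqrt(-8 + H))
(16*(12 - 1*(-20)))*d(4, 0) = (16*(12 - 1*(-20)))*sqrt(-8 + 0) = (16*(12 + 20))*sqrt(-8) = (16*32)*(2*I*sqrt(2)) = 512*(2*I*sqrt(2)) = 1024*I*sqrt(2)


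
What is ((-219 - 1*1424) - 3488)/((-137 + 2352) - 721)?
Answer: -5131/1494 ≈ -3.4344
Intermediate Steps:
((-219 - 1*1424) - 3488)/((-137 + 2352) - 721) = ((-219 - 1424) - 3488)/(2215 - 721) = (-1643 - 3488)/1494 = -5131*1/1494 = -5131/1494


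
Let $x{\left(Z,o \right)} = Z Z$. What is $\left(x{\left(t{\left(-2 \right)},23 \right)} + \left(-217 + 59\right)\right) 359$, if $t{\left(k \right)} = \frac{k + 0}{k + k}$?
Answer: $- \frac{226529}{4} \approx -56632.0$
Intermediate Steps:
$t{\left(k \right)} = \frac{1}{2}$ ($t{\left(k \right)} = \frac{k}{2 k} = k \frac{1}{2 k} = \frac{1}{2}$)
$x{\left(Z,o \right)} = Z^{2}$
$\left(x{\left(t{\left(-2 \right)},23 \right)} + \left(-217 + 59\right)\right) 359 = \left(\left(\frac{1}{2}\right)^{2} + \left(-217 + 59\right)\right) 359 = \left(\frac{1}{4} - 158\right) 359 = \left(- \frac{631}{4}\right) 359 = - \frac{226529}{4}$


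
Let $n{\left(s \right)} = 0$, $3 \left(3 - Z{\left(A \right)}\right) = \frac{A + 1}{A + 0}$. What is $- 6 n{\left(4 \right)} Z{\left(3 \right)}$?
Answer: $0$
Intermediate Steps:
$Z{\left(A \right)} = 3 - \frac{1 + A}{3 A}$ ($Z{\left(A \right)} = 3 - \frac{\left(A + 1\right) \frac{1}{A + 0}}{3} = 3 - \frac{\left(1 + A\right) \frac{1}{A}}{3} = 3 - \frac{\frac{1}{A} \left(1 + A\right)}{3} = 3 - \frac{1 + A}{3 A}$)
$- 6 n{\left(4 \right)} Z{\left(3 \right)} = \left(-6\right) 0 \frac{-1 + 8 \cdot 3}{3 \cdot 3} = 0 \cdot \frac{1}{3} \cdot \frac{1}{3} \left(-1 + 24\right) = 0 \cdot \frac{1}{3} \cdot \frac{1}{3} \cdot 23 = 0 \cdot \frac{23}{9} = 0$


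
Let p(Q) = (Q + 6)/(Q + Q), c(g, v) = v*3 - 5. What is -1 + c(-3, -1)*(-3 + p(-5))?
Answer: 119/5 ≈ 23.800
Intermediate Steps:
c(g, v) = -5 + 3*v (c(g, v) = 3*v - 5 = -5 + 3*v)
p(Q) = (6 + Q)/(2*Q) (p(Q) = (6 + Q)/((2*Q)) = (6 + Q)*(1/(2*Q)) = (6 + Q)/(2*Q))
-1 + c(-3, -1)*(-3 + p(-5)) = -1 + (-5 + 3*(-1))*(-3 + (1/2)*(6 - 5)/(-5)) = -1 + (-5 - 3)*(-3 + (1/2)*(-1/5)*1) = -1 - 8*(-3 - 1/10) = -1 - 8*(-31/10) = -1 + 124/5 = 119/5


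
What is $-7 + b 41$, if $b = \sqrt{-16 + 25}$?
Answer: $116$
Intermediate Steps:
$b = 3$ ($b = \sqrt{9} = 3$)
$-7 + b 41 = -7 + 3 \cdot 41 = -7 + 123 = 116$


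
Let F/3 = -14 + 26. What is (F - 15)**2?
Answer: 441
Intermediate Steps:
F = 36 (F = 3*(-14 + 26) = 3*12 = 36)
(F - 15)**2 = (36 - 15)**2 = 21**2 = 441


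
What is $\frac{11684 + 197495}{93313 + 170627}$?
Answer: $\frac{209179}{263940} \approx 0.79252$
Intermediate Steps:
$\frac{11684 + 197495}{93313 + 170627} = \frac{209179}{263940}$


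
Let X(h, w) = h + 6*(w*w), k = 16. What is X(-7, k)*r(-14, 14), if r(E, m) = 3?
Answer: 4587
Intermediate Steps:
X(h, w) = h + 6*w**2
X(-7, k)*r(-14, 14) = (-7 + 6*16**2)*3 = (-7 + 6*256)*3 = (-7 + 1536)*3 = 1529*3 = 4587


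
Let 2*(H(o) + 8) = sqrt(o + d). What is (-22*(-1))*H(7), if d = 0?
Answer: -176 + 11*sqrt(7) ≈ -146.90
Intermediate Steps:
H(o) = -8 + sqrt(o)/2 (H(o) = -8 + sqrt(o + 0)/2 = -8 + sqrt(o)/2)
(-22*(-1))*H(7) = (-22*(-1))*(-8 + sqrt(7)/2) = 22*(-8 + sqrt(7)/2) = -176 + 11*sqrt(7)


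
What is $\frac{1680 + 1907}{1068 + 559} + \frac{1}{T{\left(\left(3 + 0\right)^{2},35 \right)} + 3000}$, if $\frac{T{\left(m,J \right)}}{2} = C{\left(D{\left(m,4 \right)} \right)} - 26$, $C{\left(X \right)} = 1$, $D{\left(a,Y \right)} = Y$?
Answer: $\frac{10583277}{4799650} \approx 2.205$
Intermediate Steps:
$T{\left(m,J \right)} = -50$ ($T{\left(m,J \right)} = 2 \left(1 - 26\right) = 2 \left(-25\right) = -50$)
$\frac{1680 + 1907}{1068 + 559} + \frac{1}{T{\left(\left(3 + 0\right)^{2},35 \right)} + 3000} = \frac{1680 + 1907}{1068 + 559} + \frac{1}{-50 + 3000} = \frac{3587}{1627} + \frac{1}{2950} = \frac{10583277}{4799650}$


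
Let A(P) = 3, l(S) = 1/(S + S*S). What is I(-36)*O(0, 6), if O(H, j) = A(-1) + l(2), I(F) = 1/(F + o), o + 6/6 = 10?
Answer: -19/162 ≈ -0.11728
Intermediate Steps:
o = 9 (o = -1 + 10 = 9)
l(S) = 1/(S + S²)
I(F) = 1/(9 + F) (I(F) = 1/(F + 9) = 1/(9 + F))
O(H, j) = 19/6 (O(H, j) = 3 + 1/(2*(1 + 2)) = 3 + (½)/3 = 3 + (½)*(⅓) = 3 + ⅙ = 19/6)
I(-36)*O(0, 6) = (19/6)/(9 - 36) = (19/6)/(-27) = -1/27*19/6 = -19/162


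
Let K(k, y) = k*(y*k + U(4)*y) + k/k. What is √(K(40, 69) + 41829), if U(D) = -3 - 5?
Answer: 5*√5206 ≈ 360.76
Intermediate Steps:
U(D) = -8
K(k, y) = 1 + k*(-8*y + k*y) (K(k, y) = k*(y*k - 8*y) + k/k = k*(k*y - 8*y) + 1 = k*(-8*y + k*y) + 1 = 1 + k*(-8*y + k*y))
√(K(40, 69) + 41829) = √((1 + 69*40² - 8*40*69) + 41829) = √((1 + 69*1600 - 22080) + 41829) = √((1 + 110400 - 22080) + 41829) = √(88321 + 41829) = √130150 = 5*√5206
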